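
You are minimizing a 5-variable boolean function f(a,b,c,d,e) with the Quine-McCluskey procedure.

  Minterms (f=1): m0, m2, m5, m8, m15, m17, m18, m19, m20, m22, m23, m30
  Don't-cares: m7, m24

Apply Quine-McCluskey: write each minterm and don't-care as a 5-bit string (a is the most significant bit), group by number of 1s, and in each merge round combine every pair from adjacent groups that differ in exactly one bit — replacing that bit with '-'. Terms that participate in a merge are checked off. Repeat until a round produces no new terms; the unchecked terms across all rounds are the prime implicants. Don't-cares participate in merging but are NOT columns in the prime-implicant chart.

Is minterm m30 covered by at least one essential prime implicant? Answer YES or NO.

Round 0: 00000✓ 00010✓ 00101✓ 00111✓ 01000✓ 01111✓ 10001✓ 10010✓ 10011✓ 10100✓ 10110✓ 10111✓ 11000✓ 11110✓
Round 1: -0010 -0111 -1000 0-000 0-111 000-0 001-1 1-110 10-10✓ 10-11✓ 100-1 1001-✓ 101-0 1011-✓
Round 2: 10-1-
PIs = {-0010, -0111, -1000, 0-000, 0-111, 000-0, 001-1, 1-110, 10-1-, 100-1, 101-0}
Coverage chart:
  m0: 0-000,000-0
  m2: -0010,000-0
  m5: 001-1 ←essential
  m8: -1000,0-000
  m15: 0-111 ←essential
  m17: 100-1 ←essential
  m18: -0010,10-1-
  m19: 10-1-,100-1
  m20: 101-0 ←essential
  m22: 1-110,10-1-,101-0
  m23: -0111,10-1-
  m30: 1-110 ←essential
Essential: 0-111, 001-1, 1-110, 100-1, 101-0

YES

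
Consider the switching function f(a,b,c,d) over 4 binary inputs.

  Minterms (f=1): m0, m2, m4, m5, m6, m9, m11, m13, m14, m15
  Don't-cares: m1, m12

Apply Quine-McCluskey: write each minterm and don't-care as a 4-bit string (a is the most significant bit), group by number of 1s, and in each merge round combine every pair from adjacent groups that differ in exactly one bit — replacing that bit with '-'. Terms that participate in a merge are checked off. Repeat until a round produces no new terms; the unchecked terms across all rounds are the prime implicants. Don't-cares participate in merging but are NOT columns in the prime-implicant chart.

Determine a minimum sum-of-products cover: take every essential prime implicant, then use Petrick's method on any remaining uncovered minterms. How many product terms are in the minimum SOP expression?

size-2^0 implicants → 0000(✓)  0001(✓)  0010(✓)  0100(✓)  0101(✓)  0110(✓)  1001(✓)  1011(✓)  1100(✓)  1101(✓)  1110(✓)  1111(✓)
size-2^1 implicants → -001(✓)  -100(✓)  -101(✓)  -110(✓)  0-00(✓)  0-01(✓)  0-10(✓)  00-0(✓)  000-(✓)  01-0(✓)  010-(✓)  1-01(✓)  1-11(✓)  10-1(✓)  11-0(✓)  11-1(✓)  110-(✓)  111-(✓)
size-2^2 implicants → --01  -1-0  -10-  0--0  0-0-  1--1  11--
Unchecked terms (primes): --01, -1-0, -10-, 0--0, 0-0-, 1--1, 11--
Minterm coverage:
  m0 ⊆ 0--0,0-0-
  m2 ⊆ 0--0 [E]
  m4 ⊆ -1-0,-10-,0--0,0-0-
  m5 ⊆ --01,-10-,0-0-
  m6 ⊆ -1-0,0--0
  m9 ⊆ --01,1--1
  m11 ⊆ 1--1 [E]
  m13 ⊆ --01,-10-,1--1,11--
  m14 ⊆ -1-0,11--
  m15 ⊆ 1--1,11--
E = {0--0, 1--1}
Petrick residual → --01, -1-0
Cover = c'd + bd' + a'd' + ad  |cover|=4

4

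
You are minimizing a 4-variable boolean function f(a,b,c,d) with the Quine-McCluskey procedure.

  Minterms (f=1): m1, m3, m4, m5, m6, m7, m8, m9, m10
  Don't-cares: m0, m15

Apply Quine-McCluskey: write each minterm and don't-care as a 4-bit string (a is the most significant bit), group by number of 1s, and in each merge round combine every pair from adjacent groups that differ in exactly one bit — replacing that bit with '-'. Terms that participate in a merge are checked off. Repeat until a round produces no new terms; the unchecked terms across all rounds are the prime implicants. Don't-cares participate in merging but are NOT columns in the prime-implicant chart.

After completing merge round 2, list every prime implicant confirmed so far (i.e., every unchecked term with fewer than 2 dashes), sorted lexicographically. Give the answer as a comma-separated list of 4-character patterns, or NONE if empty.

-111, 10-0

Round 0: 0000✓ 0001✓ 0011✓ 0100✓ 0101✓ 0110✓ 0111✓ 1000✓ 1001✓ 1010✓ 1111✓
Round 1: -000✓ -001✓ -111 0-00✓ 0-01✓ 0-11✓ 00-1✓ 000-✓ 01-0✓ 01-1✓ 010-✓ 011-✓ 10-0 100-✓
Round 2: -00- 0--1 0-0- 01--
PIs = {-00-, -111, 0--1, 0-0-, 01--, 10-0}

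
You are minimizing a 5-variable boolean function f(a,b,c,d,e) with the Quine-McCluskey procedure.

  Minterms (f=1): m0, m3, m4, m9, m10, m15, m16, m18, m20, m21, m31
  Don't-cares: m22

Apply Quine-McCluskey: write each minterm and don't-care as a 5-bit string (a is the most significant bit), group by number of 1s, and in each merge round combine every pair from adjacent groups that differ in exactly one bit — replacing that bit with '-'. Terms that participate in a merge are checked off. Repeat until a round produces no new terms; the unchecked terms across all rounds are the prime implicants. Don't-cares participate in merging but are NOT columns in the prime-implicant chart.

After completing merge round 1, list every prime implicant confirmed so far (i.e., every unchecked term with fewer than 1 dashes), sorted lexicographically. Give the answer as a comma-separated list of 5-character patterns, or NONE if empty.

[col 0] 00000*, 00011, 00100*, 01001, 01010, 01111*, 10000*, 10010*, 10100*, 10101*, 10110*, 11111*
[col 1] -0000*, -0100*, -1111, 00-00*, 10-00*, 10-10*, 100-0*, 101-0*, 1010-
[col 2] -0-00, 10--0
Prime implicants: -0-00, -1111, 00011, 01001, 01010, 10--0, 1010-

00011, 01001, 01010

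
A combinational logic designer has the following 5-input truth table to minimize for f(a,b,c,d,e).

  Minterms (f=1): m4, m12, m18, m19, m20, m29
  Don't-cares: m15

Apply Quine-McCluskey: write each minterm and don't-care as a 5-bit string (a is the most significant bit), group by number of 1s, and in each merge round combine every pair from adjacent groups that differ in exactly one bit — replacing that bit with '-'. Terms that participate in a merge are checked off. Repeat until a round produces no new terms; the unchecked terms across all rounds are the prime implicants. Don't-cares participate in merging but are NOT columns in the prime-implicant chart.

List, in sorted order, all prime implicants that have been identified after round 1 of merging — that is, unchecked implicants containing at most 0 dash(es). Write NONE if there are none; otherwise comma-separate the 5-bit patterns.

01111, 11101

[col 0] 00100*, 01100*, 01111, 10010*, 10011*, 10100*, 11101
[col 1] -0100, 0-100, 1001-
Prime implicants: -0100, 0-100, 01111, 1001-, 11101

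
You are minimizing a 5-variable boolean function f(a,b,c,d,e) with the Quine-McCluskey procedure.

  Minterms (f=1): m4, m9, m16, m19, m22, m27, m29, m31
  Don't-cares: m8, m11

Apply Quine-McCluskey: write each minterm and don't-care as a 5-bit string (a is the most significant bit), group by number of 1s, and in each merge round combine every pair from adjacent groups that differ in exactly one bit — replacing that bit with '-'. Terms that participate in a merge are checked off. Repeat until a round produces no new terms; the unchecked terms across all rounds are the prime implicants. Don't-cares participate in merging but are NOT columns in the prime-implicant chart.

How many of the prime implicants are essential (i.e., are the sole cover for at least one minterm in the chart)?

size-2^0 implicants → 00100  01000(✓)  01001(✓)  01011(✓)  10000  10011(✓)  10110  11011(✓)  11101(✓)  11111(✓)
size-2^1 implicants → -1011  010-1  0100-  1-011  11-11  111-1
Unchecked terms (primes): -1011, 00100, 010-1, 0100-, 1-011, 10000, 10110, 11-11, 111-1
Minterm coverage:
  m4 ⊆ 00100 [E]
  m9 ⊆ 010-1,0100-
  m16 ⊆ 10000 [E]
  m19 ⊆ 1-011 [E]
  m22 ⊆ 10110 [E]
  m27 ⊆ -1011,1-011,11-11
  m29 ⊆ 111-1 [E]
  m31 ⊆ 11-11,111-1
E = {00100, 1-011, 10000, 10110, 111-1}

5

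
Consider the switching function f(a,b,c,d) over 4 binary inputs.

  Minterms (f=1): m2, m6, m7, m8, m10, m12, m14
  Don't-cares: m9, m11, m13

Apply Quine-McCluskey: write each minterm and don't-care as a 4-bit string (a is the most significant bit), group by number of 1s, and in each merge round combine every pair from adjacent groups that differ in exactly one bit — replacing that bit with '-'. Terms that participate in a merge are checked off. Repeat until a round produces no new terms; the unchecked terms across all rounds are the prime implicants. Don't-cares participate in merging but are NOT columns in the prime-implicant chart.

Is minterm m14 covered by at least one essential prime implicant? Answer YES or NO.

[col 0] 0010*, 0110*, 0111*, 1000*, 1001*, 1010*, 1011*, 1100*, 1101*, 1110*
[col 1] -010*, -110*, 0-10*, 011-, 1-00*, 1-01*, 1-10*, 10-0*, 10-1*, 100-*, 101-*, 11-0*, 110-*
[col 2] --10, 1--0, 1-0-, 10--
Prime implicants: --10, 011-, 1--0, 1-0-, 10--
PI chart (minterm → PIs covering it):
  2 | --10  (sole → essential)
  6 | --10,011-
  7 | 011-  (sole → essential)
  8 | 1--0,1-0-,10--
  10 | --10,1--0,10--
  12 | 1--0,1-0-
  14 | --10,1--0
Essential prime implicants: --10, 011-

YES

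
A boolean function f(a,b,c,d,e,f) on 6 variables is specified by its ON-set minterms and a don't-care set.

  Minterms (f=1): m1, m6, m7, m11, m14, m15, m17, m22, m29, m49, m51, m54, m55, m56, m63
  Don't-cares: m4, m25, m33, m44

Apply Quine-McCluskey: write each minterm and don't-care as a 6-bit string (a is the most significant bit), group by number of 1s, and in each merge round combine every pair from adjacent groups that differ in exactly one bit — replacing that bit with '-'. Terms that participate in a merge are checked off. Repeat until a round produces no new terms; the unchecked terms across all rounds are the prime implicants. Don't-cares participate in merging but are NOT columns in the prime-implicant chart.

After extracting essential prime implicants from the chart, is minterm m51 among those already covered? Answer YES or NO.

NO

Round 0: 000001✓ 000100✓ 000110✓ 000111✓ 001011✓ 001110✓ 001111✓ 010001✓ 010110✓ 011001✓ 011101✓ 100001✓ 101100 110001✓ 110011✓ 110110✓ 110111✓ 111000 111111✓
Round 1: -00001✓ -10001✓ -10110 0-0001✓ 0-0110 00-110✓ 00-111✓ 0001-0 00011-✓ 001-11 00111-✓ 01-001 011-01 1-0001✓ 11-111 110-11 1100-1 11011-
Round 2: --0001 00-11-
PIs = {--0001, -10110, 0-0110, 00-11-, 0001-0, 001-11, 01-001, 011-01, 101100, 11-111, 110-11, 1100-1, 11011-, 111000}
Coverage chart:
  m1: --0001 ←essential
  m6: 0-0110,00-11-,0001-0
  m7: 00-11- ←essential
  m11: 001-11 ←essential
  m14: 00-11- ←essential
  m15: 00-11-,001-11
  m17: --0001,01-001
  m22: -10110,0-0110
  m29: 011-01 ←essential
  m49: --0001,1100-1
  m51: 110-11,1100-1
  m54: -10110,11011-
  m55: 11-111,110-11,11011-
  m56: 111000 ←essential
  m63: 11-111 ←essential
Essential: --0001, 00-11-, 001-11, 011-01, 11-111, 111000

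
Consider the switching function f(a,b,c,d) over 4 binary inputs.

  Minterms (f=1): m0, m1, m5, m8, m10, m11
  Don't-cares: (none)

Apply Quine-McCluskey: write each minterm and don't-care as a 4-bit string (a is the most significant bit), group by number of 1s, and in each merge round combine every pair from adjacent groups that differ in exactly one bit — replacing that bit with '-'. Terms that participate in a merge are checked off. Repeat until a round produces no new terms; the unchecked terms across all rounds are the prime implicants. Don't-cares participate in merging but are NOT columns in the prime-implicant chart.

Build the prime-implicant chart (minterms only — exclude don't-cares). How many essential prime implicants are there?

2

size-2^0 implicants → 0000(✓)  0001(✓)  0101(✓)  1000(✓)  1010(✓)  1011(✓)
size-2^1 implicants → -000  0-01  000-  10-0  101-
Unchecked terms (primes): -000, 0-01, 000-, 10-0, 101-
Minterm coverage:
  m0 ⊆ -000,000-
  m1 ⊆ 0-01,000-
  m5 ⊆ 0-01 [E]
  m8 ⊆ -000,10-0
  m10 ⊆ 10-0,101-
  m11 ⊆ 101- [E]
E = {0-01, 101-}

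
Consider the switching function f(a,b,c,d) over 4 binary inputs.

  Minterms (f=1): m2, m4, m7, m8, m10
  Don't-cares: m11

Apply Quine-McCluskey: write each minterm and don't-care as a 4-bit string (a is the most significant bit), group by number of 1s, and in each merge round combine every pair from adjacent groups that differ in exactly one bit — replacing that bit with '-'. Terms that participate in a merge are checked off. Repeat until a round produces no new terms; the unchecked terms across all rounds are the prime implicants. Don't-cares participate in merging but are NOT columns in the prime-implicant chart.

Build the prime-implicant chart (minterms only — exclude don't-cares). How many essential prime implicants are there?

4

size-2^0 implicants → 0010(✓)  0100  0111  1000(✓)  1010(✓)  1011(✓)
size-2^1 implicants → -010  10-0  101-
Unchecked terms (primes): -010, 0100, 0111, 10-0, 101-
Minterm coverage:
  m2 ⊆ -010 [E]
  m4 ⊆ 0100 [E]
  m7 ⊆ 0111 [E]
  m8 ⊆ 10-0 [E]
  m10 ⊆ -010,10-0,101-
E = {-010, 0100, 0111, 10-0}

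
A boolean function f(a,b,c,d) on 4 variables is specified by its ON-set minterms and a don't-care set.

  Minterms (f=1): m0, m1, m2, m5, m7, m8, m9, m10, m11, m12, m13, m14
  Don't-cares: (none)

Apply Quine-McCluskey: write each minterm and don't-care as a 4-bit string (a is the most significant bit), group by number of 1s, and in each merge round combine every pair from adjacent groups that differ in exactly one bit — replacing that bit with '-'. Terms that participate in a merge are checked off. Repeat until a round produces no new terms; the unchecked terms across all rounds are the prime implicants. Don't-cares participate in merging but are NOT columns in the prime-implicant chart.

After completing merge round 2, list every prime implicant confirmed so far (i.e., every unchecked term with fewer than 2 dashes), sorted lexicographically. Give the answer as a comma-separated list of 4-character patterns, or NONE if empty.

[col 0] 0000*, 0001*, 0010*, 0101*, 0111*, 1000*, 1001*, 1010*, 1011*, 1100*, 1101*, 1110*
[col 1] -000*, -001*, -010*, -101*, 0-01*, 00-0*, 000-*, 01-1, 1-00*, 1-01*, 1-10*, 10-0*, 10-1*, 100-*, 101-*, 11-0*, 110-*
[col 2] --01, -0-0, -00-, 1--0, 1-0-, 10--
Prime implicants: --01, -0-0, -00-, 01-1, 1--0, 1-0-, 10--

01-1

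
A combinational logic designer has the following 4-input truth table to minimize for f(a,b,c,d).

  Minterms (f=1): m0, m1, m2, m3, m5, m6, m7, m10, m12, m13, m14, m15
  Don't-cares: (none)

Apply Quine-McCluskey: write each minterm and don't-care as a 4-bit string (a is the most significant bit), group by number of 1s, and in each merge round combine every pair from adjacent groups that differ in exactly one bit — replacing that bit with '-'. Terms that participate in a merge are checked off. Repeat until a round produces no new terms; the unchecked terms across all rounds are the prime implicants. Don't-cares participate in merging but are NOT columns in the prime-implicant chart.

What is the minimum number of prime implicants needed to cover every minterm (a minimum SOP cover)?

[col 0] 0000*, 0001*, 0010*, 0011*, 0101*, 0110*, 0111*, 1010*, 1100*, 1101*, 1110*, 1111*
[col 1] -010*, -101*, -110*, -111*, 0-01*, 0-10*, 0-11*, 00-0*, 00-1*, 000-*, 001-*, 01-1*, 011-*, 1-10*, 11-0*, 11-1*, 110-*, 111-*
[col 2] --10, -1-1, -11-, 0--1, 0-1-, 00--, 11--
Prime implicants: --10, -1-1, -11-, 0--1, 0-1-, 00--, 11--
PI chart (minterm → PIs covering it):
  0 | 00--  (sole → essential)
  1 | 0--1,00--
  2 | --10,0-1-,00--
  3 | 0--1,0-1-,00--
  5 | -1-1,0--1
  6 | --10,-11-,0-1-
  7 | -1-1,-11-,0--1,0-1-
  10 | --10  (sole → essential)
  12 | 11--  (sole → essential)
  13 | -1-1,11--
  14 | --10,-11-,11--
  15 | -1-1,-11-,11--
Essential prime implicants: --10, 00--, 11--
Petrick residual → -1-1
Minimum SOP uses 4 PIs: cd' + bd + a'b' + ab

4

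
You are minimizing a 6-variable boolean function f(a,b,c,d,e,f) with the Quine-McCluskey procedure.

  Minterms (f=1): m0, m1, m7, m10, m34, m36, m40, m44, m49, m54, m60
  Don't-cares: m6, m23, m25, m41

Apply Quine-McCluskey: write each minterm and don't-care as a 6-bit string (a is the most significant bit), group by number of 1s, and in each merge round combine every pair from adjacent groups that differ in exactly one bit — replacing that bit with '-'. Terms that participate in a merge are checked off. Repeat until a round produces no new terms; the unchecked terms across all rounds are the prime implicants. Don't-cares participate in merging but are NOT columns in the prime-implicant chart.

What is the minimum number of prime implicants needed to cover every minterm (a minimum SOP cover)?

9

size-2^0 implicants → 000000(✓)  000001(✓)  000110(✓)  000111(✓)  001010  010111(✓)  011001  100010  100100(✓)  101000(✓)  101001(✓)  101100(✓)  110001  110110  111100(✓)
size-2^1 implicants → 0-0111  00000-  00011-  1-1100  10-100  101-00  10100-
Unchecked terms (primes): 0-0111, 00000-, 00011-, 001010, 011001, 1-1100, 10-100, 100010, 101-00, 10100-, 110001, 110110
Minterm coverage:
  m0 ⊆ 00000- [E]
  m1 ⊆ 00000- [E]
  m7 ⊆ 0-0111,00011-
  m10 ⊆ 001010 [E]
  m34 ⊆ 100010 [E]
  m36 ⊆ 10-100 [E]
  m40 ⊆ 101-00,10100-
  m44 ⊆ 1-1100,10-100,101-00
  m49 ⊆ 110001 [E]
  m54 ⊆ 110110 [E]
  m60 ⊆ 1-1100 [E]
E = {00000-, 001010, 1-1100, 10-100, 100010, 110001, 110110}
Petrick residual → 0-0111, 101-00
Cover = a'c'def + a'b'c'd'e' + a'b'cd'ef' + acde'f' + ab'de'f' + ab'c'd'ef' + ab'ce'f' + abc'd'e'f + abc'def'  |cover|=9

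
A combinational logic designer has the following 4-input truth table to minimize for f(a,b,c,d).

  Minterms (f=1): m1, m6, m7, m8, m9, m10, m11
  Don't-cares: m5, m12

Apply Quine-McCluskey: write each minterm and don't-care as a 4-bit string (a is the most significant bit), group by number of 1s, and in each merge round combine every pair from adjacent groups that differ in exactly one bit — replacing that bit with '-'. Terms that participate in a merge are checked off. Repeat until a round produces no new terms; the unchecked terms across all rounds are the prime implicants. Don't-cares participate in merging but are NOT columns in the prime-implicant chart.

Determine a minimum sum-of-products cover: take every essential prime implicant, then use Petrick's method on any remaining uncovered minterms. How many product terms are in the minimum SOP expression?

3

Round 0: 0001✓ 0101✓ 0110✓ 0111✓ 1000✓ 1001✓ 1010✓ 1011✓ 1100✓
Round 1: -001 0-01 01-1 011- 1-00 10-0✓ 10-1✓ 100-✓ 101-✓
Round 2: 10--
PIs = {-001, 0-01, 01-1, 011-, 1-00, 10--}
Coverage chart:
  m1: -001,0-01
  m6: 011- ←essential
  m7: 01-1,011-
  m8: 1-00,10--
  m9: -001,10--
  m10: 10-- ←essential
  m11: 10-- ←essential
Essential: 011-, 10--
Petrick residual → -001
Min cover (3 terms): b'c'd + a'bc + ab'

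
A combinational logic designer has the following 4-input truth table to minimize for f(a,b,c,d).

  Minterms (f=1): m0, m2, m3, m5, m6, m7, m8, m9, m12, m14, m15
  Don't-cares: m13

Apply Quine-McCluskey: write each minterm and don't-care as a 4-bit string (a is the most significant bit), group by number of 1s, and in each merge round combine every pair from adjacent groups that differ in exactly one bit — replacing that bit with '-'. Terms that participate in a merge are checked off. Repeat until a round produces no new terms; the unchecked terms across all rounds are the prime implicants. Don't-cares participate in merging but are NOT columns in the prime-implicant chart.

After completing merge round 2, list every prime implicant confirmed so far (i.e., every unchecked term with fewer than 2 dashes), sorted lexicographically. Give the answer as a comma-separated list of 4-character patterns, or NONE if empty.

size-2^0 implicants → 0000(✓)  0010(✓)  0011(✓)  0101(✓)  0110(✓)  0111(✓)  1000(✓)  1001(✓)  1100(✓)  1101(✓)  1110(✓)  1111(✓)
size-2^1 implicants → -000  -101(✓)  -110(✓)  -111(✓)  0-10(✓)  0-11(✓)  00-0  001-(✓)  01-1(✓)  011-(✓)  1-00(✓)  1-01(✓)  100-(✓)  11-0(✓)  11-1(✓)  110-(✓)  111-(✓)
size-2^2 implicants → -1-1  -11-  0-1-  1-0-  11--
Unchecked terms (primes): -000, -1-1, -11-, 0-1-, 00-0, 1-0-, 11--

-000, 00-0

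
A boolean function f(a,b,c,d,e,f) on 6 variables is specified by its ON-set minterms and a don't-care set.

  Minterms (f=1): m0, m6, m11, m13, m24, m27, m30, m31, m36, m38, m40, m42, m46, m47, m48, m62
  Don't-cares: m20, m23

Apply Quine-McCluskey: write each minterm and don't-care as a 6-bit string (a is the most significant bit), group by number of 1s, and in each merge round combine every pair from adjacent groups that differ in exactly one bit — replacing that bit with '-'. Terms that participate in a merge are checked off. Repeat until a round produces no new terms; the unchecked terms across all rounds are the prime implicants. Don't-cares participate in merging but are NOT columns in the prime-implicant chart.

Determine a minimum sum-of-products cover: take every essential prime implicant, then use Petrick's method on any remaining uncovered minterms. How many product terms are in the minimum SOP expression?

Round 0: 000000 000110✓ 001011✓ 001101 010100 010111✓ 011000 011011✓ 011110✓ 011111✓ 100100✓ 100110✓ 101000✓ 101010✓ 101110✓ 101111✓ 110000 111110✓
Round 1: -00110 -11110 0-1011 01-111 011-11 01111- 1-1110 10-110 1001-0 101-10 1010-0 10111-
PIs = {-00110, -11110, 0-1011, 000000, 001101, 01-111, 010100, 011-11, 011000, 01111-, 1-1110, 10-110, 1001-0, 101-10, 1010-0, 10111-, 110000}
Coverage chart:
  m0: 000000 ←essential
  m6: -00110 ←essential
  m11: 0-1011 ←essential
  m13: 001101 ←essential
  m24: 011000 ←essential
  m27: 0-1011,011-11
  m30: -11110,01111-
  m31: 01-111,011-11,01111-
  m36: 1001-0 ←essential
  m38: -00110,10-110,1001-0
  m40: 1010-0 ←essential
  m42: 101-10,1010-0
  m46: 1-1110,10-110,101-10,10111-
  m47: 10111- ←essential
  m48: 110000 ←essential
  m62: -11110,1-1110
Essential: -00110, 0-1011, 000000, 001101, 011000, 1001-0, 1010-0, 10111-, 110000
Petrick residual → -11110, 01-111
Min cover (11 terms): b'c'def' + bcdef' + a'cd'ef + a'b'c'd'e'f' + a'b'cde'f + a'bdef + a'bcd'e'f' + ab'c'df' + ab'cd'f' + ab'cde + abc'd'e'f'

11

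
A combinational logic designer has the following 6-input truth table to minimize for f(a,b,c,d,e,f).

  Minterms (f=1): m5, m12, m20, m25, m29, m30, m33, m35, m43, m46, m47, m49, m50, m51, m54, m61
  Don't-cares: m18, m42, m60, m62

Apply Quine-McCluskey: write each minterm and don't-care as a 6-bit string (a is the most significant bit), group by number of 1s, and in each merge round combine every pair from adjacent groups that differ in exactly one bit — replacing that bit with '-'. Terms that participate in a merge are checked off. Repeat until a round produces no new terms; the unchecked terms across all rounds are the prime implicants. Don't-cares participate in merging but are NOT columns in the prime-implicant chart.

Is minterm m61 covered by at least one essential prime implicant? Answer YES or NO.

[col 0] 000101, 001100, 010010*, 010100, 011001*, 011101*, 011110*, 100001*, 100011*, 101010*, 101011*, 101110*, 101111*, 110001*, 110010*, 110011*, 110110*, 111100*, 111101*, 111110*
[col 1] -10010, -11101, -11110, 011-01, 1-0001*, 1-0011*, 1-1110, 10-011, 1000-1*, 101-10*, 101-11*, 10101-*, 10111-*, 11-110, 110-10, 1100-1*, 11001-, 1111-0, 11110-
[col 2] 1-00-1, 101-1-
Prime implicants: -10010, -11101, -11110, 000101, 001100, 010100, 011-01, 1-00-1, 1-1110, 10-011, 101-1-, 11-110, 110-10, 11001-, 1111-0, 11110-
PI chart (minterm → PIs covering it):
  5 | 000101  (sole → essential)
  12 | 001100  (sole → essential)
  20 | 010100  (sole → essential)
  25 | 011-01  (sole → essential)
  29 | -11101,011-01
  30 | -11110  (sole → essential)
  33 | 1-00-1  (sole → essential)
  35 | 1-00-1,10-011
  43 | 10-011,101-1-
  46 | 1-1110,101-1-
  47 | 101-1-  (sole → essential)
  49 | 1-00-1  (sole → essential)
  50 | -10010,110-10,11001-
  51 | 1-00-1,11001-
  54 | 11-110,110-10
  61 | -11101,11110-
Essential prime implicants: -11110, 000101, 001100, 010100, 011-01, 1-00-1, 101-1-

NO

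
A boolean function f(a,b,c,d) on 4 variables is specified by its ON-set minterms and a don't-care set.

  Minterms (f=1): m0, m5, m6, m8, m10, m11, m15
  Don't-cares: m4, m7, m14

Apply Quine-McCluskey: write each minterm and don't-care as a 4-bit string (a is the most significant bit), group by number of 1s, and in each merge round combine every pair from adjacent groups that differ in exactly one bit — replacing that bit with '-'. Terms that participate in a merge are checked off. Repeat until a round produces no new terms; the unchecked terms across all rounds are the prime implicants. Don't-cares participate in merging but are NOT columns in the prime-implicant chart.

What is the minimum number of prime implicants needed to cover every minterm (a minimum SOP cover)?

3

size-2^0 implicants → 0000(✓)  0100(✓)  0101(✓)  0110(✓)  0111(✓)  1000(✓)  1010(✓)  1011(✓)  1110(✓)  1111(✓)
size-2^1 implicants → -000  -110(✓)  -111(✓)  0-00  01-0(✓)  01-1(✓)  010-(✓)  011-(✓)  1-10(✓)  1-11(✓)  10-0  101-(✓)  111-(✓)
size-2^2 implicants → -11-  01--  1-1-
Unchecked terms (primes): -000, -11-, 0-00, 01--, 1-1-, 10-0
Minterm coverage:
  m0 ⊆ -000,0-00
  m5 ⊆ 01-- [E]
  m6 ⊆ -11-,01--
  m8 ⊆ -000,10-0
  m10 ⊆ 1-1-,10-0
  m11 ⊆ 1-1- [E]
  m15 ⊆ -11-,1-1-
E = {01--, 1-1-}
Petrick residual → -000
Cover = b'c'd' + a'b + ac  |cover|=3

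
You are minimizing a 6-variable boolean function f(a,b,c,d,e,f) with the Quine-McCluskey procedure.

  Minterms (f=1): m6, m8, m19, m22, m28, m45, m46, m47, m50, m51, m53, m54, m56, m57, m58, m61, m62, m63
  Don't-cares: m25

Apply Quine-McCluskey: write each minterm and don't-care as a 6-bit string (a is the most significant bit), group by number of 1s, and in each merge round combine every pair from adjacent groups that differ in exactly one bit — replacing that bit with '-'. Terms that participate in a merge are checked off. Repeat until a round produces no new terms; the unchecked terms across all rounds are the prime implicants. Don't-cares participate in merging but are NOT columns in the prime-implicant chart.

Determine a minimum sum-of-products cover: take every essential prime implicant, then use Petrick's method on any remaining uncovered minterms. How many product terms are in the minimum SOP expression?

9

size-2^0 implicants → 000110(✓)  001000  010011(✓)  010110(✓)  011001(✓)  011100  101101(✓)  101110(✓)  101111(✓)  110010(✓)  110011(✓)  110101(✓)  110110(✓)  111000(✓)  111001(✓)  111010(✓)  111101(✓)  111110(✓)  111111(✓)
size-2^1 implicants → -10011  -10110  -11001  0-0110  1-1101(✓)  1-1110(✓)  1-1111(✓)  1011-1(✓)  10111-(✓)  11-010(✓)  11-101  11-110(✓)  110-10(✓)  11001-  111-01  111-10(✓)  1110-0  11100-  1111-1(✓)  11111-(✓)
size-2^2 implicants → 1-11-1  1-111-  11--10
Unchecked terms (primes): -10011, -10110, -11001, 0-0110, 001000, 011100, 1-11-1, 1-111-, 11--10, 11-101, 11001-, 111-01, 1110-0, 11100-
Minterm coverage:
  m6 ⊆ 0-0110 [E]
  m8 ⊆ 001000 [E]
  m19 ⊆ -10011 [E]
  m22 ⊆ -10110,0-0110
  m28 ⊆ 011100 [E]
  m45 ⊆ 1-11-1 [E]
  m46 ⊆ 1-111- [E]
  m47 ⊆ 1-11-1,1-111-
  m50 ⊆ 11--10,11001-
  m51 ⊆ -10011,11001-
  m53 ⊆ 11-101 [E]
  m54 ⊆ -10110,11--10
  m56 ⊆ 1110-0,11100-
  m57 ⊆ -11001,111-01,11100-
  m58 ⊆ 11--10,1110-0
  m61 ⊆ 1-11-1,11-101,111-01
  m62 ⊆ 1-111-,11--10
  m63 ⊆ 1-11-1,1-111-
E = {-10011, 0-0110, 001000, 011100, 1-11-1, 1-111-, 11-101}
Petrick residual → 11--10, 11100-
Cover = bc'd'ef + a'c'def' + a'b'cd'e'f' + a'bcde'f' + acdf + acde + abef' + abde'f + abcd'e'  |cover|=9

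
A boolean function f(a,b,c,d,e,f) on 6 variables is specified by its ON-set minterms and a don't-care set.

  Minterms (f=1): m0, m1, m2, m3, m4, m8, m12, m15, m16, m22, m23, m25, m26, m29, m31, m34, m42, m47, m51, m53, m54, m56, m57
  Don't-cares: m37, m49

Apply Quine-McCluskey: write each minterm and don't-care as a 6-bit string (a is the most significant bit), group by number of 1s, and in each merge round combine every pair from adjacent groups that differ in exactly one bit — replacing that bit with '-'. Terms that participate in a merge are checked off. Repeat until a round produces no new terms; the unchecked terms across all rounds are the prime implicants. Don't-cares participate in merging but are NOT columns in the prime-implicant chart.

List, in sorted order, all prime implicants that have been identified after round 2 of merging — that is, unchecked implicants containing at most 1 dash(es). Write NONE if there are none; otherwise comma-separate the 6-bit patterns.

-00010, -01111, -10110, -11001, 0-0000, 0-1111, 01-111, 01011-, 011-01, 011010, 0111-1, 1-0101, 10-010, 11-001, 110-01, 1100-1, 11100-

[col 0] 000000*, 000001*, 000010*, 000011*, 000100*, 001000*, 001100*, 001111*, 010000*, 010110*, 010111*, 011001*, 011010, 011101*, 011111*, 100010*, 100101*, 101010*, 101111*, 110001*, 110011*, 110101*, 110110*, 111000*, 111001*
[col 1] -00010, -01111, -10110, -11001, 0-0000, 0-1111, 00-000*, 00-100*, 000-00*, 0000-0*, 0000-1*, 00000-*, 00001-*, 001-00*, 01-111, 01011-, 011-01, 0111-1, 1-0101, 10-010, 11-001, 110-01, 1100-1, 11100-
[col 2] 00--00, 0000--
Prime implicants: -00010, -01111, -10110, -11001, 0-0000, 0-1111, 00--00, 0000--, 01-111, 01011-, 011-01, 011010, 0111-1, 1-0101, 10-010, 11-001, 110-01, 1100-1, 11100-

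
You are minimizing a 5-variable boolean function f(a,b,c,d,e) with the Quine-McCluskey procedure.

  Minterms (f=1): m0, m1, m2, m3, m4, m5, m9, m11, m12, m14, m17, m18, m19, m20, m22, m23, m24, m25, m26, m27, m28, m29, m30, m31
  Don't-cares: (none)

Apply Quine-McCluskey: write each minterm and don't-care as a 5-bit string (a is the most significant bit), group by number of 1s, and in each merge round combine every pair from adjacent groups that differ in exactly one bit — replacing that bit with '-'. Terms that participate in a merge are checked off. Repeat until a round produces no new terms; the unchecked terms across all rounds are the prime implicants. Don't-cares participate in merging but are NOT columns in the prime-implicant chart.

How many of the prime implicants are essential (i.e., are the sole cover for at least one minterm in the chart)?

[col 0] 00000*, 00001*, 00010*, 00011*, 00100*, 00101*, 01001*, 01011*, 01100*, 01110*, 10001*, 10010*, 10011*, 10100*, 10110*, 10111*, 11000*, 11001*, 11010*, 11011*, 11100*, 11101*, 11110*, 11111*
[col 1] -0001*, -0010*, -0011*, -0100*, -1001*, -1011*, -1100*, -1110*, 0-001*, 0-011*, 0-100*, 00-00*, 00-01*, 000-0*, 000-1*, 0000-*, 0001-*, 0010-*, 010-1*, 011-0*, 1-001*, 1-010*, 1-011*, 1-100*, 1-110*, 1-111*, 10-10*, 10-11*, 100-1*, 1001-*, 101-0*, 1011-*, 11-00*, 11-01*, 11-10*, 11-11*, 110-0*, 110-1*, 1100-*, 1101-*, 111-0*, 111-1*, 1110-*, 1111-*
[col 2] --001*, --011*, --100, -00-1*, -001-, -10-1*, -11-0, 0-0-1*, 00-0-, 000--, 1--10*, 1--11*, 1-0-1*, 1-01-*, 1-1-0, 1-11-*, 10-1-*, 11--0*, 11--1*, 11-0-*, 11-1-*, 110--*, 111--*
[col 3] --0-1, 1--1-, 11---
Prime implicants: --0-1, --100, -001-, -11-0, 00-0-, 000--, 1--1-, 1-1-0, 11---
PI chart (minterm → PIs covering it):
  0 | 00-0-,000--
  1 | --0-1,00-0-,000--
  2 | -001-,000--
  3 | --0-1,-001-,000--
  4 | --100,00-0-
  5 | 00-0-  (sole → essential)
  9 | --0-1  (sole → essential)
  11 | --0-1  (sole → essential)
  12 | --100,-11-0
  14 | -11-0  (sole → essential)
  17 | --0-1  (sole → essential)
  18 | -001-,1--1-
  19 | --0-1,-001-,1--1-
  20 | --100,1-1-0
  22 | 1--1-,1-1-0
  23 | 1--1-  (sole → essential)
  24 | 11---  (sole → essential)
  25 | --0-1,11---
  26 | 1--1-,11---
  27 | --0-1,1--1-,11---
  28 | --100,-11-0,1-1-0,11---
  29 | 11---  (sole → essential)
  30 | -11-0,1--1-,1-1-0,11---
  31 | 1--1-,11---
Essential prime implicants: --0-1, -11-0, 00-0-, 1--1-, 11---

5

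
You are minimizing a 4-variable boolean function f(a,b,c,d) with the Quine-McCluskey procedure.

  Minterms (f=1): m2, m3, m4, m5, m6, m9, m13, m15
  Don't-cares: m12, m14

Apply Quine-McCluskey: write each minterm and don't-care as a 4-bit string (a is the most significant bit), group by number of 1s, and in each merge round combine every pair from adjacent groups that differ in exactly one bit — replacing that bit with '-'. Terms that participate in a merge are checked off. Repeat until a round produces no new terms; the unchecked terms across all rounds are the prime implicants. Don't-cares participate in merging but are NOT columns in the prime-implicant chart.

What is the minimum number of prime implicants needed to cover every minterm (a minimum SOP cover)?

Round 0: 0010✓ 0011✓ 0100✓ 0101✓ 0110✓ 1001✓ 1100✓ 1101✓ 1110✓ 1111✓
Round 1: -100✓ -101✓ -110✓ 0-10 001- 01-0✓ 010-✓ 1-01 11-0✓ 11-1✓ 110-✓ 111-✓
Round 2: -1-0 -10- 11--
PIs = {-1-0, -10-, 0-10, 001-, 1-01, 11--}
Coverage chart:
  m2: 0-10,001-
  m3: 001- ←essential
  m4: -1-0,-10-
  m5: -10- ←essential
  m6: -1-0,0-10
  m9: 1-01 ←essential
  m13: -10-,1-01,11--
  m15: 11-- ←essential
Essential: -10-, 001-, 1-01, 11--
Petrick residual → -1-0
Min cover (5 terms): bd' + bc' + a'b'c + ac'd + ab

5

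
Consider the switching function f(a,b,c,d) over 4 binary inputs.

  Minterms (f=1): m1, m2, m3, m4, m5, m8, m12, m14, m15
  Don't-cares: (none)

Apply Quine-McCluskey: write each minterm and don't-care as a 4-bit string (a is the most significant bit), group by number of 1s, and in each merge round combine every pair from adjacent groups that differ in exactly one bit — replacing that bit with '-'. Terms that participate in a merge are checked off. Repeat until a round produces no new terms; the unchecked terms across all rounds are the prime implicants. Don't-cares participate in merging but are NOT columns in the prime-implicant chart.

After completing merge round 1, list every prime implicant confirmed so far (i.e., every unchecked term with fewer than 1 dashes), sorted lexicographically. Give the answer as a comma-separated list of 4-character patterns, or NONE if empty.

size-2^0 implicants → 0001(✓)  0010(✓)  0011(✓)  0100(✓)  0101(✓)  1000(✓)  1100(✓)  1110(✓)  1111(✓)
size-2^1 implicants → -100  0-01  00-1  001-  010-  1-00  11-0  111-
Unchecked terms (primes): -100, 0-01, 00-1, 001-, 010-, 1-00, 11-0, 111-

NONE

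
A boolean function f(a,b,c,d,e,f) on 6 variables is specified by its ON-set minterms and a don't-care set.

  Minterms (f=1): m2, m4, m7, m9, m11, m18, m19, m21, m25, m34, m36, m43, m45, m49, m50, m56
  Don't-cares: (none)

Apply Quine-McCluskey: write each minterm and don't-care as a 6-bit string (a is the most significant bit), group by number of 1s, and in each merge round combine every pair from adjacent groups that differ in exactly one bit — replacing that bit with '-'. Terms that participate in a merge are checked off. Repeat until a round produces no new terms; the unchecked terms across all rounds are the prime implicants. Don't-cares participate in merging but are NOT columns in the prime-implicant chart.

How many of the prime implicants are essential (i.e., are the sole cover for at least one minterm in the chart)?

size-2^0 implicants → 000010(✓)  000100(✓)  000111  001001(✓)  001011(✓)  010010(✓)  010011(✓)  010101  011001(✓)  100010(✓)  100100(✓)  101011(✓)  101101  110001  110010(✓)  111000
size-2^1 implicants → -00010(✓)  -00100  -01011  -10010(✓)  0-0010(✓)  0-1001  0010-1  01001-  1-0010(✓)
size-2^2 implicants → --0010
Unchecked terms (primes): --0010, -00100, -01011, 0-1001, 000111, 0010-1, 01001-, 010101, 101101, 110001, 111000
Minterm coverage:
  m2 ⊆ --0010 [E]
  m4 ⊆ -00100 [E]
  m7 ⊆ 000111 [E]
  m9 ⊆ 0-1001,0010-1
  m11 ⊆ -01011,0010-1
  m18 ⊆ --0010,01001-
  m19 ⊆ 01001- [E]
  m21 ⊆ 010101 [E]
  m25 ⊆ 0-1001 [E]
  m34 ⊆ --0010 [E]
  m36 ⊆ -00100 [E]
  m43 ⊆ -01011 [E]
  m45 ⊆ 101101 [E]
  m49 ⊆ 110001 [E]
  m50 ⊆ --0010 [E]
  m56 ⊆ 111000 [E]
E = {--0010, -00100, -01011, 0-1001, 000111, 01001-, 010101, 101101, 110001, 111000}

10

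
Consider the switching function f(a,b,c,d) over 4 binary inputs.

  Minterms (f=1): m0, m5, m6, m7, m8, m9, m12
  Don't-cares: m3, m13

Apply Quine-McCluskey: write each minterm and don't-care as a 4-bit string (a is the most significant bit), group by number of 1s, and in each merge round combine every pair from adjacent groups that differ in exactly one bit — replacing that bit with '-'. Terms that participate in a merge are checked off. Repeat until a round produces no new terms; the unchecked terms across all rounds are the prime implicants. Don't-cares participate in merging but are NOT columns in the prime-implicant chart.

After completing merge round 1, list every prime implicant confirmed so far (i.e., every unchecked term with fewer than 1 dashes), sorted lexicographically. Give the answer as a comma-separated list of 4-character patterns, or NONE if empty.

Round 0: 0000✓ 0011✓ 0101✓ 0110✓ 0111✓ 1000✓ 1001✓ 1100✓ 1101✓
Round 1: -000 -101 0-11 01-1 011- 1-00✓ 1-01✓ 100-✓ 110-✓
Round 2: 1-0-
PIs = {-000, -101, 0-11, 01-1, 011-, 1-0-}

NONE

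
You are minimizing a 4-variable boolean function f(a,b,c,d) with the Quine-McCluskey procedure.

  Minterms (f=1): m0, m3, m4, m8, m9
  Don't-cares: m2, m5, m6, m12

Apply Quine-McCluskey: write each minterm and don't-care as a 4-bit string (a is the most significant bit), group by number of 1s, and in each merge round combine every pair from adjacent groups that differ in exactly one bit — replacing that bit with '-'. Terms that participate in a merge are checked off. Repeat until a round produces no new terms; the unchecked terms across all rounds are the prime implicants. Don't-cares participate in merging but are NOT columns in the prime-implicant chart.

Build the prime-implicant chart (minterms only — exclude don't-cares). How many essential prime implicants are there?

2

size-2^0 implicants → 0000(✓)  0010(✓)  0011(✓)  0100(✓)  0101(✓)  0110(✓)  1000(✓)  1001(✓)  1100(✓)
size-2^1 implicants → -000(✓)  -100(✓)  0-00(✓)  0-10(✓)  00-0(✓)  001-  01-0(✓)  010-  1-00(✓)  100-
size-2^2 implicants → --00  0--0
Unchecked terms (primes): --00, 0--0, 001-, 010-, 100-
Minterm coverage:
  m0 ⊆ --00,0--0
  m3 ⊆ 001- [E]
  m4 ⊆ --00,0--0,010-
  m8 ⊆ --00,100-
  m9 ⊆ 100- [E]
E = {001-, 100-}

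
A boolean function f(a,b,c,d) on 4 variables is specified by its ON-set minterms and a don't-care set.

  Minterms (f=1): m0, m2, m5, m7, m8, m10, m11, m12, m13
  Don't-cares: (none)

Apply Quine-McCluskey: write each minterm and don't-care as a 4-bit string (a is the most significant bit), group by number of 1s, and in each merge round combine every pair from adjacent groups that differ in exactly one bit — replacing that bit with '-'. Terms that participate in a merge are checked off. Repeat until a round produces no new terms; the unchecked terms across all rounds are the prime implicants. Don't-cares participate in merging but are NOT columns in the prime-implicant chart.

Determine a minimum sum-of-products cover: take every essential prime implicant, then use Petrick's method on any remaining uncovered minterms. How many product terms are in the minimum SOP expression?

Round 0: 0000✓ 0010✓ 0101✓ 0111✓ 1000✓ 1010✓ 1011✓ 1100✓ 1101✓
Round 1: -000✓ -010✓ -101 00-0✓ 01-1 1-00 10-0✓ 101- 110-
Round 2: -0-0
PIs = {-0-0, -101, 01-1, 1-00, 101-, 110-}
Coverage chart:
  m0: -0-0 ←essential
  m2: -0-0 ←essential
  m5: -101,01-1
  m7: 01-1 ←essential
  m8: -0-0,1-00
  m10: -0-0,101-
  m11: 101- ←essential
  m12: 1-00,110-
  m13: -101,110-
Essential: -0-0, 01-1, 101-
Petrick residual → 110-
Min cover (4 terms): b'd' + a'bd + ab'c + abc'

4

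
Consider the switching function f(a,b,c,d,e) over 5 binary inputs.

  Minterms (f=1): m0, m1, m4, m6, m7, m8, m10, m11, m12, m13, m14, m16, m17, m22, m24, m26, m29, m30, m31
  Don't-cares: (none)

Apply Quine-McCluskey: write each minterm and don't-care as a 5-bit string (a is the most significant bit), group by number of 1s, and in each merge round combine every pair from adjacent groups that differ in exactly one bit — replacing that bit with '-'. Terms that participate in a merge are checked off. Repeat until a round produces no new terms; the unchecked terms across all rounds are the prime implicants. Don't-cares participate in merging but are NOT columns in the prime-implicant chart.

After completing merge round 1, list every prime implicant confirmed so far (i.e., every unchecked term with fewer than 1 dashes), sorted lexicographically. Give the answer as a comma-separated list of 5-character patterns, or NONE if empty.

Round 0: 00000✓ 00001✓ 00100✓ 00110✓ 00111✓ 01000✓ 01010✓ 01011✓ 01100✓ 01101✓ 01110✓ 10000✓ 10001✓ 10110✓ 11000✓ 11010✓ 11101✓ 11110✓ 11111✓
Round 1: -0000✓ -0001✓ -0110✓ -1000✓ -1010✓ -1101 -1110✓ 0-000✓ 0-100✓ 0-110✓ 00-00✓ 0000-✓ 001-0✓ 0011- 01-00✓ 01-10✓ 010-0✓ 0101- 011-0✓ 0110- 1-000✓ 1-110✓ 1000-✓ 11-10✓ 110-0✓ 111-1 1111-
Round 2: --000 --110 -000- -1-10 -10-0 0--00 0-1-0 01--0
PIs = {--000, --110, -000-, -1-10, -10-0, -1101, 0--00, 0-1-0, 0011-, 01--0, 0101-, 0110-, 111-1, 1111-}

NONE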